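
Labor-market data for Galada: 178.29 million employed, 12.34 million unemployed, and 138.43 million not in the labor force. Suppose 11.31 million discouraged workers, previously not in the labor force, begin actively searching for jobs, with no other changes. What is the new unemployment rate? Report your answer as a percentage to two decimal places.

New unemployment rate ≈ 11.71%.

Initially, labor force = 178.29 + 12.34 = 190.63 million, so u = 12.34/190.63 = 6.47%.
After the change, unemployed and labor force both rise by 11.31 → E = 178.29, U = 23.65, labor force = 201.94 million.
New unemployment rate = 23.65 / 201.94 = 11.71%.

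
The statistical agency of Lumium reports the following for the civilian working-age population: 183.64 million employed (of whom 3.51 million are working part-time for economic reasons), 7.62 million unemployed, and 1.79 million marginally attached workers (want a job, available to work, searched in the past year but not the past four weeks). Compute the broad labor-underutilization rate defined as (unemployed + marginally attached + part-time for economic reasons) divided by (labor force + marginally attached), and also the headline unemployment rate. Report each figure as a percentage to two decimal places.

Broad underutilization rate ≈ 6.69%; headline unemployment rate ≈ 3.98%.

Labor force = 183.64 + 7.62 = 191.26 million.
Numerator = 7.62 + 1.79 + 3.51 = 12.92 million.
Denominator = 191.26 + 1.79 = 193.05 million.
Broad rate = 12.92 / 193.05 = 6.69%.
Headline unemployment rate = 7.62 / 191.26 = 3.98%.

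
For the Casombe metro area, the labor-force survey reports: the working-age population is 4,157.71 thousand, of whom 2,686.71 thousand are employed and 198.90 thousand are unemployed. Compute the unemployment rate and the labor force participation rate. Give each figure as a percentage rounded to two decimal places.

Unemployment rate ≈ 6.89%; labor force participation rate ≈ 69.40%.

Labor force = employed + unemployed = 2,686.71 + 198.90 = 2,885.61 thousand.
Unemployment rate = 198.90 / 2,885.61 = 6.89%.
Labor force participation rate = 2,885.61 / 4,157.71 = 69.40%.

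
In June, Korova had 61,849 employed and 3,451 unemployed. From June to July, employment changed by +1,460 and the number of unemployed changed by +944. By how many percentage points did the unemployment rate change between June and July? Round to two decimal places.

June: labor force = 61,849 + 3,451 = 65,300; u = 3,451/65,300 = 5.28%.
July: labor force = 63,309 + 4,395 = 67,704; u = 4,395/67,704 = 6.49%.
Change = 6.49% − 5.28% = +1.21 pp.

The unemployment rate changed by +1.21 percentage points.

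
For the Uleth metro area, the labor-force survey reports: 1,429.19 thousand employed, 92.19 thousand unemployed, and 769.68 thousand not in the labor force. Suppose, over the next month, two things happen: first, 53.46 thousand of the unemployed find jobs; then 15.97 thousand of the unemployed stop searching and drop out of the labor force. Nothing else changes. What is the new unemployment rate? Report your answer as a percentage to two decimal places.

Initially, labor force = 1,429.19 + 92.19 = 1,521.38 thousand, so u = 92.19/1,521.38 = 6.06%.
After the first change, unemployed falls and employed rises by 53.46; labor force unchanged → E = 1,482.65, U = 38.73, labor force = 1,521.38 thousand.
After the second change, unemployed and labor force both fall by 15.97 → E = 1,482.65, U = 22.76, labor force = 1,505.41 thousand.
New unemployment rate = 22.76 / 1,505.41 = 1.51%.

New unemployment rate ≈ 1.51%.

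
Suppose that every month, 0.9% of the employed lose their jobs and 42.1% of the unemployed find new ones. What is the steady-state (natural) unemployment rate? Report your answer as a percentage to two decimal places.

Steady-state unemployment rate ≈ 2.09%.

At steady state the flows balance: s·E = f·U, so U/(E+U) = s/(s+f).
u* = 0.9 / (0.9 + 42.1) = 0.9 / 43.00 = 2.09%.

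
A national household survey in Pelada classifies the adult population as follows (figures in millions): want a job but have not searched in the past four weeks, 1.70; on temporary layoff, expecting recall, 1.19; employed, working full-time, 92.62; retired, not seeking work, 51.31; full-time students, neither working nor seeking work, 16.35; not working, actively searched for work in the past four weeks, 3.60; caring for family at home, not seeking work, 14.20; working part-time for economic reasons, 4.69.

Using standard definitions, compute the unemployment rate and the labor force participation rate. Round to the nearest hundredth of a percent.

Unemployment rate ≈ 4.69%; labor force participation rate ≈ 54.99%.

Employed = 92.62 + 4.69 = 97.31 million (anyone who worked, including part-time for economic reasons, counts as employed).
Unemployed = 1.19 + 3.60 = 4.79 million (jobless and actively searching, or on temporary layoff).
Labor force = 97.31 + 4.79 = 102.10 million.
Not in labor force = 1.70 + 51.31 + 16.35 + 14.20 = 83.56 million (those not working and not actively searching are outside the labor force — including those who want a job but have given up searching).
Civilian working-age population = 102.10 + 83.56 = 185.66 million.
Unemployment rate = 4.79 / 102.10 = 4.69%.
Labor force participation rate = 102.10 / 185.66 = 54.99%.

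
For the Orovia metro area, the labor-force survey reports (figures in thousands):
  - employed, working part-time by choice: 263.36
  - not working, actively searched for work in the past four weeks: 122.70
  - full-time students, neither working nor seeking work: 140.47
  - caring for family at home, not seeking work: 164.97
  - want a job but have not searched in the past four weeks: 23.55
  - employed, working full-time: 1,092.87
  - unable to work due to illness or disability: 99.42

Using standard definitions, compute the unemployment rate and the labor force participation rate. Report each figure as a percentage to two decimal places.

Unemployment rate ≈ 8.30%; labor force participation rate ≈ 77.54%.

Employed = 263.36 + 1,092.87 = 1,356.23 thousand.
Unemployed = 122.70 thousand.
Labor force = 1,356.23 + 122.70 = 1,478.93 thousand.
Not in labor force = 140.47 + 164.97 + 23.55 + 99.42 = 428.41 thousand (those not working and not actively searching are outside the labor force — including those who want a job but have given up searching).
Civilian working-age population = 1,478.93 + 428.41 = 1,907.34 thousand.
Unemployment rate = 122.70 / 1,478.93 = 8.30%.
Labor force participation rate = 1,478.93 / 1,907.34 = 77.54%.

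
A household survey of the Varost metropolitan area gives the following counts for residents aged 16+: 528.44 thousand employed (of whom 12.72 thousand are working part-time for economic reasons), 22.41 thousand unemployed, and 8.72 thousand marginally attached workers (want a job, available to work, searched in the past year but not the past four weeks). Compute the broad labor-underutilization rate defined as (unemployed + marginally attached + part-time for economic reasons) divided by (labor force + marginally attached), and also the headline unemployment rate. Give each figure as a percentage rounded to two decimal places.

Labor force = 528.44 + 22.41 = 550.85 thousand.
Numerator = 22.41 + 8.72 + 12.72 = 43.85 thousand.
Denominator = 550.85 + 8.72 = 559.57 thousand.
Broad rate = 43.85 / 559.57 = 7.84%.
Headline unemployment rate = 22.41 / 550.85 = 4.07%.

Broad underutilization rate ≈ 7.84%; headline unemployment rate ≈ 4.07%.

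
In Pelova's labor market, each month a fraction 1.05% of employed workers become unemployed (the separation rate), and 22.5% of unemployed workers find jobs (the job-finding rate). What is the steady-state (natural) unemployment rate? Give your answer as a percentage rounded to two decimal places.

Steady-state unemployment rate ≈ 4.46%.

At steady state the flows balance: s·E = f·U, so U/(E+U) = s/(s+f).
u* = 1.05 / (1.05 + 22.5) = 1.05 / 23.55 = 4.46%.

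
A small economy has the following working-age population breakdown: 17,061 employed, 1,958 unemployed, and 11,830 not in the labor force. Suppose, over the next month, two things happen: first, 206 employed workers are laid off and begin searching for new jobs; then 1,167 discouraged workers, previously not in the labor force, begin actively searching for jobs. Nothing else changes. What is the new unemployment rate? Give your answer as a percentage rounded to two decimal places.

Initially, labor force = 17,061 + 1,958 = 19,019, so u = 1,958/19,019 = 10.29%.
After the first change, employed falls and unemployed rises by 206; labor force unchanged → E = 16,855, U = 2,164, labor force = 19,019.
After the second change, unemployed and labor force both rise by 1,167 → E = 16,855, U = 3,331, labor force = 20,186.
New unemployment rate = 3,331 / 20,186 = 16.50%.

New unemployment rate ≈ 16.50%.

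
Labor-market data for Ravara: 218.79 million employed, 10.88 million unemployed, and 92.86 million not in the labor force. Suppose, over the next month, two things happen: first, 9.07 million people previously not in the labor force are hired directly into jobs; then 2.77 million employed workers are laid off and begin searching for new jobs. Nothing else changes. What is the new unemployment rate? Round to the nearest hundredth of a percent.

Initially, labor force = 218.79 + 10.88 = 229.67 million, so u = 10.88/229.67 = 4.74%.
After the first change, employed and labor force both rise by 9.07; unemployed unchanged → E = 227.86, U = 10.88, labor force = 238.74 million.
After the second change, employed falls and unemployed rises by 2.77; labor force unchanged → E = 225.09, U = 13.65, labor force = 238.74 million.
New unemployment rate = 13.65 / 238.74 = 5.72%.

New unemployment rate ≈ 5.72%.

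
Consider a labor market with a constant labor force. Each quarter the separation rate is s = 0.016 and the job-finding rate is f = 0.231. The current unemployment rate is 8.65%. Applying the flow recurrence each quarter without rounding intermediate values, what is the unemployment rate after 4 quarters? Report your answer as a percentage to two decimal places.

With a fixed labor force, u_{t+1} = u_t + s·(1−u_t) − f·u_t = u_t·(1−s−f) + s.
Here 1−s−f = 0.753 and s = 0.016.
u_1 = 0.086500 × 0.753 + 0.016 = 0.081134.
u_2 = 0.081134 × 0.753 + 0.016 = 0.077094.
u_3 = 0.077094 × 0.753 + 0.016 = 0.074052.
u_4 = 0.074052 × 0.753 + 0.016 = 0.071761.

Unemployment rate after four quarters ≈ 7.18%.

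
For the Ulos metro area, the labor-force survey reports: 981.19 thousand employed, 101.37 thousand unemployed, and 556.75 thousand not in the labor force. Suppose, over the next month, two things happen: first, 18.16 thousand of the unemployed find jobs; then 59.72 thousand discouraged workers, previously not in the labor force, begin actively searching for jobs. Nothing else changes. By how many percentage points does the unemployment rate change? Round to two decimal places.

The unemployment rate changes by +3.15 percentage points.

Initially, labor force = 981.19 + 101.37 = 1,082.56 thousand, so u = 101.37/1,082.56 = 9.36%.
After the first change, unemployed falls and employed rises by 18.16; labor force unchanged → E = 999.35, U = 83.21, labor force = 1,082.56 thousand.
After the second change, unemployed and labor force both rise by 59.72 → E = 999.35, U = 142.93, labor force = 1,142.28 thousand.
New unemployment rate = 142.93 / 1,142.28 = 12.51%.
Change = 12.51% − 9.36% = +3.15 percentage points.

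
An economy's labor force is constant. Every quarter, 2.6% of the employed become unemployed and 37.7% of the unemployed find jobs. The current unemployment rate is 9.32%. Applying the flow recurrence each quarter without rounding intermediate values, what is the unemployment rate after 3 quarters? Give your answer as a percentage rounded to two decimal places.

Unemployment rate after three quarters ≈ 7.06%.

With a fixed labor force, u_{t+1} = u_t + s·(1−u_t) − f·u_t = u_t·(1−s−f) + s.
Here 1−s−f = 0.597 and s = 0.026.
u_1 = 0.093200 × 0.597 + 0.026 = 0.081640.
u_2 = 0.081640 × 0.597 + 0.026 = 0.074739.
u_3 = 0.074739 × 0.597 + 0.026 = 0.070619.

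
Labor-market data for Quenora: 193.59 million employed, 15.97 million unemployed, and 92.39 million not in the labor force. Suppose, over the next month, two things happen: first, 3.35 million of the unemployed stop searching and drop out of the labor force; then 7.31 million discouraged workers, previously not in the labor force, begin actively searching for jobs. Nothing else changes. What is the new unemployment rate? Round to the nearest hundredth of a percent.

New unemployment rate ≈ 9.33%.

Initially, labor force = 193.59 + 15.97 = 209.56 million, so u = 15.97/209.56 = 7.62%.
After the first change, unemployed and labor force both fall by 3.35 → E = 193.59, U = 12.62, labor force = 206.21 million.
After the second change, unemployed and labor force both rise by 7.31 → E = 193.59, U = 19.93, labor force = 213.52 million.
New unemployment rate = 19.93 / 213.52 = 9.33%.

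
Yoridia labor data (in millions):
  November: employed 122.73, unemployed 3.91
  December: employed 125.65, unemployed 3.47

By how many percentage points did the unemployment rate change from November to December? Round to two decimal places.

November: labor force = 122.73 + 3.91 = 126.64; u = 3.91/126.64 = 3.09%.
December: labor force = 125.65 + 3.47 = 129.12; u = 3.47/129.12 = 2.69%.
Change = 2.69% − 3.09% = −0.40 pp.

The unemployment rate changed by −0.40 percentage points.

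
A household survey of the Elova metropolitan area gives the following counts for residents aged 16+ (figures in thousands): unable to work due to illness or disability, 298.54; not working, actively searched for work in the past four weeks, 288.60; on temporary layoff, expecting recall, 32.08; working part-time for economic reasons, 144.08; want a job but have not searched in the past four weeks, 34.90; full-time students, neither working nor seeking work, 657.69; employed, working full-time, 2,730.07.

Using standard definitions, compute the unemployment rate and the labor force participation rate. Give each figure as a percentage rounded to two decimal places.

Employed = 144.08 + 2,730.07 = 2,874.15 thousand (anyone who worked, including part-time for economic reasons, counts as employed).
Unemployed = 288.60 + 32.08 = 320.68 thousand (jobless and actively searching, or on temporary layoff).
Labor force = 2,874.15 + 320.68 = 3,194.83 thousand.
Not in labor force = 298.54 + 34.90 + 657.69 = 991.13 thousand (those not working and not actively searching are outside the labor force — including those who want a job but have given up searching).
Civilian working-age population = 3,194.83 + 991.13 = 4,185.96 thousand.
Unemployment rate = 320.68 / 3,194.83 = 10.04%.
Labor force participation rate = 3,194.83 / 4,185.96 = 76.32%.

Unemployment rate ≈ 10.04%; labor force participation rate ≈ 76.32%.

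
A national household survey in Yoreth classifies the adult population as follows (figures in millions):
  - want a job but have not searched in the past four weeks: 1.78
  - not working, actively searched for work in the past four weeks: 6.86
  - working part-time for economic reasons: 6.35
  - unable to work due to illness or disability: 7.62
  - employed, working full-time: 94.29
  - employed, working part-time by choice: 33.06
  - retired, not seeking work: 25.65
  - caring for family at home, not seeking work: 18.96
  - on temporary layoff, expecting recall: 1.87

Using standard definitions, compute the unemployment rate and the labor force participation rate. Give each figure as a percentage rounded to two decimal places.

Unemployment rate ≈ 6.13%; labor force participation rate ≈ 72.51%.

Employed = 6.35 + 94.29 + 33.06 = 133.70 million (anyone who worked, including part-time for economic reasons, counts as employed).
Unemployed = 6.86 + 1.87 = 8.73 million (jobless and actively searching, or on temporary layoff).
Labor force = 133.70 + 8.73 = 142.43 million.
Not in labor force = 1.78 + 7.62 + 25.65 + 18.96 = 54.01 million (those not working and not actively searching are outside the labor force — including those who want a job but have given up searching).
Civilian working-age population = 142.43 + 54.01 = 196.44 million.
Unemployment rate = 8.73 / 142.43 = 6.13%.
Labor force participation rate = 142.43 / 196.44 = 72.51%.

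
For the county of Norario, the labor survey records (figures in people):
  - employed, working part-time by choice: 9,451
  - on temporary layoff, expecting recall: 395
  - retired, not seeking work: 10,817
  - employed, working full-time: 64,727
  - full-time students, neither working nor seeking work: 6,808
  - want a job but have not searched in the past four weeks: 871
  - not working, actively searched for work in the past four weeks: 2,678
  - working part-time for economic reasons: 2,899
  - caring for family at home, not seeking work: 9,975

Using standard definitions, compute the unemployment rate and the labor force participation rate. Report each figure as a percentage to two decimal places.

Employed = 9,451 + 64,727 + 2,899 = 77,077 (anyone who worked, including part-time for economic reasons, counts as employed).
Unemployed = 395 + 2,678 = 3,073 (jobless and actively searching, or on temporary layoff).
Labor force = 77,077 + 3,073 = 80,150.
Not in labor force = 10,817 + 6,808 + 871 + 9,975 = 28,471 (those not working and not actively searching are outside the labor force — including those who want a job but have given up searching).
Civilian working-age population = 80,150 + 28,471 = 108,621.
Unemployment rate = 3,073 / 80,150 = 3.83%.
Labor force participation rate = 80,150 / 108,621 = 73.79%.

Unemployment rate ≈ 3.83%; labor force participation rate ≈ 73.79%.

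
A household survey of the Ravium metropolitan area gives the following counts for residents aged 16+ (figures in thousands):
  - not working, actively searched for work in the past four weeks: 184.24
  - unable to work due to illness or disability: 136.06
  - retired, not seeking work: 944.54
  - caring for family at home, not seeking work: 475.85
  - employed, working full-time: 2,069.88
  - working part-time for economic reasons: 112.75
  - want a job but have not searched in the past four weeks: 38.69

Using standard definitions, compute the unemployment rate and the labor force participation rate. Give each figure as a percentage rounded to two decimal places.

Employed = 2,069.88 + 112.75 = 2,182.63 thousand (anyone who worked, including part-time for economic reasons, counts as employed).
Unemployed = 184.24 thousand.
Labor force = 2,182.63 + 184.24 = 2,366.87 thousand.
Not in labor force = 136.06 + 944.54 + 475.85 + 38.69 = 1,595.14 thousand (those not working and not actively searching are outside the labor force — including those who want a job but have given up searching).
Civilian working-age population = 2,366.87 + 1,595.14 = 3,962.01 thousand.
Unemployment rate = 184.24 / 2,366.87 = 7.78%.
Labor force participation rate = 2,366.87 / 3,962.01 = 59.74%.

Unemployment rate ≈ 7.78%; labor force participation rate ≈ 59.74%.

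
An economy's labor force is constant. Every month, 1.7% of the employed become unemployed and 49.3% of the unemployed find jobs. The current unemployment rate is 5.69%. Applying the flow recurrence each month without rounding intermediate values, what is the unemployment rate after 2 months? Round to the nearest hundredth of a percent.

Unemployment rate after two months ≈ 3.90%.

With a fixed labor force, u_{t+1} = u_t + s·(1−u_t) − f·u_t = u_t·(1−s−f) + s.
Here 1−s−f = 0.490 and s = 0.017.
u_1 = 0.056900 × 0.490 + 0.017 = 0.044881.
u_2 = 0.044881 × 0.490 + 0.017 = 0.038992.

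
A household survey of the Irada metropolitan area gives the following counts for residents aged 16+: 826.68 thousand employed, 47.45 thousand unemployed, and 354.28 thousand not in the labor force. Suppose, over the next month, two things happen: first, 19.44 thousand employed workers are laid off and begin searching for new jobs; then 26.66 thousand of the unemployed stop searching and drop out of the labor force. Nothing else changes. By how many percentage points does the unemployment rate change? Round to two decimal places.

Initially, labor force = 826.68 + 47.45 = 874.13 thousand, so u = 47.45/874.13 = 5.43%.
After the first change, employed falls and unemployed rises by 19.44; labor force unchanged → E = 807.24, U = 66.89, labor force = 874.13 thousand.
After the second change, unemployed and labor force both fall by 26.66 → E = 807.24, U = 40.23, labor force = 847.47 thousand.
New unemployment rate = 40.23 / 847.47 = 4.75%.
Change = 4.75% − 5.43% = −0.68 percentage points.

The unemployment rate changes by −0.68 percentage points.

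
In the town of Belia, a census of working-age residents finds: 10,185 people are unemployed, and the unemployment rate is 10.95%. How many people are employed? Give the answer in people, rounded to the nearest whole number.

About 82,829 are employed.

Labor force = U / u = 10,185 / 0.1095 ≈ 93,014.
Employed = labor force − unemployed = 93,014 − 10,185 = 82,829.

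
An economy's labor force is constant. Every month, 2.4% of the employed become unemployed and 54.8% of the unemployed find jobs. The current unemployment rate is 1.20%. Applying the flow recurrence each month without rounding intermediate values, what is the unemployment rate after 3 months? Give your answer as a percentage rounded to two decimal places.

With a fixed labor force, u_{t+1} = u_t + s·(1−u_t) − f·u_t = u_t·(1−s−f) + s.
Here 1−s−f = 0.428 and s = 0.024.
u_1 = 0.012000 × 0.428 + 0.024 = 0.029136.
u_2 = 0.029136 × 0.428 + 0.024 = 0.036470.
u_3 = 0.036470 × 0.428 + 0.024 = 0.039609.

Unemployment rate after three months ≈ 3.96%.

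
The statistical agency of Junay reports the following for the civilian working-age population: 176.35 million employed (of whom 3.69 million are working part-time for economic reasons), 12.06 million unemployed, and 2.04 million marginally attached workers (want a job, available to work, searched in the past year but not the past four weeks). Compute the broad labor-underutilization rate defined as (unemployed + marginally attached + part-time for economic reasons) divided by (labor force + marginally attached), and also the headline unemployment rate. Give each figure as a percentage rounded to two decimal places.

Broad underutilization rate ≈ 9.34%; headline unemployment rate ≈ 6.40%.

Labor force = 176.35 + 12.06 = 188.41 million.
Numerator = 12.06 + 2.04 + 3.69 = 17.79 million.
Denominator = 188.41 + 2.04 = 190.45 million.
Broad rate = 17.79 / 190.45 = 9.34%.
Headline unemployment rate = 12.06 / 188.41 = 6.40%.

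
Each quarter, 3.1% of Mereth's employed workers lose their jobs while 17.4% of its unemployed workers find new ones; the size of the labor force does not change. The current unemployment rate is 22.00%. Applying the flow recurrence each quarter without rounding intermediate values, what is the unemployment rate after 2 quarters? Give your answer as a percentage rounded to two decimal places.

Unemployment rate after two quarters ≈ 19.47%.

With a fixed labor force, u_{t+1} = u_t + s·(1−u_t) − f·u_t = u_t·(1−s−f) + s.
Here 1−s−f = 0.795 and s = 0.031.
u_1 = 0.220000 × 0.795 + 0.031 = 0.205900.
u_2 = 0.205900 × 0.795 + 0.031 = 0.194691.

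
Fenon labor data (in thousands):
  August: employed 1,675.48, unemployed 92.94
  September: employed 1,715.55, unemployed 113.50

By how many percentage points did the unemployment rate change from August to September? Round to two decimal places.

The unemployment rate changed by +0.95 percentage points.

August: labor force = 1,675.48 + 92.94 = 1,768.42; u = 92.94/1,768.42 = 5.26%.
September: labor force = 1,715.55 + 113.50 = 1,829.05; u = 113.50/1,829.05 = 6.21%.
Change = 6.21% − 5.26% = +0.95 pp.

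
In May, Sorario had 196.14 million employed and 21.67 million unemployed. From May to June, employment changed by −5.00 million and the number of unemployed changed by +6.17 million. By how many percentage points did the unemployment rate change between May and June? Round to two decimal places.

May: labor force = 196.14 + 21.67 = 217.81; u = 21.67/217.81 = 9.95%.
June: labor force = 191.14 + 27.84 = 218.98; u = 27.84/218.98 = 12.71%.
Change = 12.71% − 9.95% = +2.76 pp.

The unemployment rate changed by +2.76 percentage points.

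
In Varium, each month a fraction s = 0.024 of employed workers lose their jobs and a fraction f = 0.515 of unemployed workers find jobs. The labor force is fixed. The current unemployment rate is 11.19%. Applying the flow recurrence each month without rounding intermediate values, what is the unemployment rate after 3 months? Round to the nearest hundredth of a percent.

Unemployment rate after three months ≈ 5.11%.

With a fixed labor force, u_{t+1} = u_t + s·(1−u_t) − f·u_t = u_t·(1−s−f) + s.
Here 1−s−f = 0.461 and s = 0.024.
u_1 = 0.111900 × 0.461 + 0.024 = 0.075586.
u_2 = 0.075586 × 0.461 + 0.024 = 0.058845.
u_3 = 0.058845 × 0.461 + 0.024 = 0.051128.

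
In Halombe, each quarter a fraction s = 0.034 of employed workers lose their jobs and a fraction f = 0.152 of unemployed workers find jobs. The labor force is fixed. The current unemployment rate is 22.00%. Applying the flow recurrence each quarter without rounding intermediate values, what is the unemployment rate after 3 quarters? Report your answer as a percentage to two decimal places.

Unemployment rate after three quarters ≈ 20.29%.

With a fixed labor force, u_{t+1} = u_t + s·(1−u_t) − f·u_t = u_t·(1−s−f) + s.
Here 1−s−f = 0.814 and s = 0.034.
u_1 = 0.220000 × 0.814 + 0.034 = 0.213080.
u_2 = 0.213080 × 0.814 + 0.034 = 0.207447.
u_3 = 0.207447 × 0.814 + 0.034 = 0.202862.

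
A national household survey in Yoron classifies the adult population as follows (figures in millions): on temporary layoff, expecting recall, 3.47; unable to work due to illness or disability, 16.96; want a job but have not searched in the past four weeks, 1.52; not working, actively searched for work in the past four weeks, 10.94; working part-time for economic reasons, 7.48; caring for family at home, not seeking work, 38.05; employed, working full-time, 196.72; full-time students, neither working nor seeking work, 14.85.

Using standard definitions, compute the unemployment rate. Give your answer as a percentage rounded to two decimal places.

Employed = 7.48 + 196.72 = 204.20 million (anyone who worked, including part-time for economic reasons, counts as employed).
Unemployed = 3.47 + 10.94 = 14.41 million (jobless and actively searching, or on temporary layoff).
Labor force = 204.20 + 14.41 = 218.61 million.
Unemployment rate = 14.41 / 218.61 = 6.59%.

Unemployment rate ≈ 6.59%.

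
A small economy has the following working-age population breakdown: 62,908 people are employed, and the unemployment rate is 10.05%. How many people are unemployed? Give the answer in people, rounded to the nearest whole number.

About 7,029 are unemployed.

Let U be the number unemployed. The labor force is E + U, and U/(E+U) = 0.1005.
So U = 0.1005 × 62,908 / (1 − 0.1005) = 6322.25 / 0.8995 ≈ 7,029.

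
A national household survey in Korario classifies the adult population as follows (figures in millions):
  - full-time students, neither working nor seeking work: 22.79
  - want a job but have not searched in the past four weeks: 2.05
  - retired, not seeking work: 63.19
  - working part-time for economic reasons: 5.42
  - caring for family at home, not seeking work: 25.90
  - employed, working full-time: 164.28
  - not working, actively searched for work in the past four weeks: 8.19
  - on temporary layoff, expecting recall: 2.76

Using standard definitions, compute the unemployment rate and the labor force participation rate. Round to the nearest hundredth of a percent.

Unemployment rate ≈ 6.06%; labor force participation rate ≈ 61.32%.

Employed = 5.42 + 164.28 = 169.70 million (anyone who worked, including part-time for economic reasons, counts as employed).
Unemployed = 8.19 + 2.76 = 10.95 million (jobless and actively searching, or on temporary layoff).
Labor force = 169.70 + 10.95 = 180.65 million.
Not in labor force = 22.79 + 2.05 + 63.19 + 25.90 = 113.93 million (those not working and not actively searching are outside the labor force — including those who want a job but have given up searching).
Civilian working-age population = 180.65 + 113.93 = 294.58 million.
Unemployment rate = 10.95 / 180.65 = 6.06%.
Labor force participation rate = 180.65 / 294.58 = 61.32%.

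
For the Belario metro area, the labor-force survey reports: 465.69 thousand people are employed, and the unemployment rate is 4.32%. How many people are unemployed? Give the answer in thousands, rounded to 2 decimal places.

Let U be the number unemployed. The labor force is E + U, and U/(E+U) = 0.0432.
So U = 0.0432 × 465.69 / (1 − 0.0432) = 20.1178 / 0.9568 ≈ 21.03 thousand.

About 21.03 thousand are unemployed.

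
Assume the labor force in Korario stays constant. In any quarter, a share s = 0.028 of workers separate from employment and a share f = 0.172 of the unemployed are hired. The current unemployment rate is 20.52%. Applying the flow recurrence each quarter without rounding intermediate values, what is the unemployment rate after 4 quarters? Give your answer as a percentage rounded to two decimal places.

Unemployment rate after four quarters ≈ 16.67%.

With a fixed labor force, u_{t+1} = u_t + s·(1−u_t) − f·u_t = u_t·(1−s−f) + s.
Here 1−s−f = 0.800 and s = 0.028.
u_1 = 0.205200 × 0.800 + 0.028 = 0.192160.
u_2 = 0.192160 × 0.800 + 0.028 = 0.181728.
u_3 = 0.181728 × 0.800 + 0.028 = 0.173382.
u_4 = 0.173382 × 0.800 + 0.028 = 0.166706.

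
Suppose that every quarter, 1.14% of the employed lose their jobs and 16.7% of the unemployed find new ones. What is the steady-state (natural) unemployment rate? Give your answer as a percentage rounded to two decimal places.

At steady state the flows balance: s·E = f·U, so U/(E+U) = s/(s+f).
u* = 1.14 / (1.14 + 16.7) = 1.14 / 17.84 = 6.39%.

Steady-state unemployment rate ≈ 6.39%.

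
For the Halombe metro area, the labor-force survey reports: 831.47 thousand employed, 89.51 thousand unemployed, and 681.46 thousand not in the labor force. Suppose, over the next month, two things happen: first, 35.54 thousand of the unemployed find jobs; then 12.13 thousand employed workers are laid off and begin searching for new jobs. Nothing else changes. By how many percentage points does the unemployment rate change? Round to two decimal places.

The unemployment rate changes by −2.54 percentage points.

Initially, labor force = 831.47 + 89.51 = 920.98 thousand, so u = 89.51/920.98 = 9.72%.
After the first change, unemployed falls and employed rises by 35.54; labor force unchanged → E = 867.01, U = 53.97, labor force = 920.98 thousand.
After the second change, employed falls and unemployed rises by 12.13; labor force unchanged → E = 854.88, U = 66.10, labor force = 920.98 thousand.
New unemployment rate = 66.10 / 920.98 = 7.18%.
Change = 7.18% − 9.72% = −2.54 percentage points.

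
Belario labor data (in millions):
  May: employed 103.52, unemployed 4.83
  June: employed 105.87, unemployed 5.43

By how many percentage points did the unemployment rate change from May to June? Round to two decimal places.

The unemployment rate changed by +0.42 percentage points.

May: labor force = 103.52 + 4.83 = 108.35; u = 4.83/108.35 = 4.46%.
June: labor force = 105.87 + 5.43 = 111.30; u = 5.43/111.30 = 4.88%.
Change = 4.88% − 4.46% = +0.42 pp.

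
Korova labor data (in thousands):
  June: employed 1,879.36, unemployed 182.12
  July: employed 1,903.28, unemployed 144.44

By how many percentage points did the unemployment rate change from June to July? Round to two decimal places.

June: labor force = 1,879.36 + 182.12 = 2,061.48; u = 182.12/2,061.48 = 8.83%.
July: labor force = 1,903.28 + 144.44 = 2,047.72; u = 144.44/2,047.72 = 7.05%.
Change = 7.05% − 8.83% = −1.78 pp.

The unemployment rate changed by −1.78 percentage points.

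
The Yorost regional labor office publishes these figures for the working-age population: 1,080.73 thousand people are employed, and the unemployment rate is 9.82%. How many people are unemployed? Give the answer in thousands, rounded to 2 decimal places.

Let U be the number unemployed. The labor force is E + U, and U/(E+U) = 0.0982.
So U = 0.0982 × 1,080.73 / (1 − 0.0982) = 106.1277 / 0.9018 ≈ 117.68 thousand.

About 117.68 thousand are unemployed.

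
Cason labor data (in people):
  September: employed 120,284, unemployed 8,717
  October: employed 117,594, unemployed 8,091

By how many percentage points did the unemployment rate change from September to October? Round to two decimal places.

September: labor force = 120,284 + 8,717 = 129,001; u = 8,717/129,001 = 6.76%.
October: labor force = 117,594 + 8,091 = 125,685; u = 8,091/125,685 = 6.44%.
Change = 6.44% − 6.76% = −0.32 pp.

The unemployment rate changed by −0.32 percentage points.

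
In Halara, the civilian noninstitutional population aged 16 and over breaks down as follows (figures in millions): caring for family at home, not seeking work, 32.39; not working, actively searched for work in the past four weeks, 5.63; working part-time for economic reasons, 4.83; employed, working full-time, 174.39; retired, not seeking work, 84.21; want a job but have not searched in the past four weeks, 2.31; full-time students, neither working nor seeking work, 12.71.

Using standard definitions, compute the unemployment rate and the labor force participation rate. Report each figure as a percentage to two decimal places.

Unemployment rate ≈ 3.05%; labor force participation rate ≈ 58.41%.

Employed = 4.83 + 174.39 = 179.22 million (anyone who worked, including part-time for economic reasons, counts as employed).
Unemployed = 5.63 million.
Labor force = 179.22 + 5.63 = 184.85 million.
Not in labor force = 32.39 + 84.21 + 2.31 + 12.71 = 131.62 million (those not working and not actively searching are outside the labor force — including those who want a job but have given up searching).
Civilian working-age population = 184.85 + 131.62 = 316.47 million.
Unemployment rate = 5.63 / 184.85 = 3.05%.
Labor force participation rate = 184.85 / 316.47 = 58.41%.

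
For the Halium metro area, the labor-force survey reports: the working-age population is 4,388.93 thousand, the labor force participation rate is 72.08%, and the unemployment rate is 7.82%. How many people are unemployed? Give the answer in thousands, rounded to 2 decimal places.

About 247.39 thousand are unemployed.

Labor force = 0.7208 × 4,388.93 = 3,163.54 thousand.
Unemployed = 0.0782 × 3,163.54 ≈ 247.39 thousand.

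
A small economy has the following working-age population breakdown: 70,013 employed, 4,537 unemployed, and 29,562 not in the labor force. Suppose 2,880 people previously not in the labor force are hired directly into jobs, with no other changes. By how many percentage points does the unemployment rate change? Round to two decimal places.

Initially, labor force = 70,013 + 4,537 = 74,550, so u = 4,537/74,550 = 6.09%.
After the change, employed and labor force both rise by 2,880; unemployed unchanged → E = 72,893, U = 4,537, labor force = 77,430.
New unemployment rate = 4,537 / 77,430 = 5.86%.
Change = 5.86% − 6.09% = −0.23 percentage points.

The unemployment rate changes by −0.23 percentage points.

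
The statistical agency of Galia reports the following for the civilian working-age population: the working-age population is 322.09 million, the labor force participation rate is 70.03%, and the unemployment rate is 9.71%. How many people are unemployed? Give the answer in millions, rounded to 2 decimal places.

Labor force = 0.7003 × 322.09 = 225.56 million.
Unemployed = 0.0971 × 225.56 ≈ 21.90 million.

About 21.90 million are unemployed.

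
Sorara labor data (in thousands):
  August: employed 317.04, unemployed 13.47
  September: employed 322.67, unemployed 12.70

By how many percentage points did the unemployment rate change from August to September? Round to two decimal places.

August: labor force = 317.04 + 13.47 = 330.51; u = 13.47/330.51 = 4.08%.
September: labor force = 322.67 + 12.70 = 335.37; u = 12.70/335.37 = 3.79%.
Change = 3.79% − 4.08% = −0.29 pp.

The unemployment rate changed by −0.29 percentage points.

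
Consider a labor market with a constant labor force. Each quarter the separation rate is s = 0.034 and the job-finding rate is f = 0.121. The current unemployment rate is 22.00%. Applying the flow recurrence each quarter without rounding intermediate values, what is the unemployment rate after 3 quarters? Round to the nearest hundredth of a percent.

Unemployment rate after three quarters ≈ 21.97%.

With a fixed labor force, u_{t+1} = u_t + s·(1−u_t) − f·u_t = u_t·(1−s−f) + s.
Here 1−s−f = 0.845 and s = 0.034.
u_1 = 0.220000 × 0.845 + 0.034 = 0.219900.
u_2 = 0.219900 × 0.845 + 0.034 = 0.219815.
u_3 = 0.219815 × 0.845 + 0.034 = 0.219744.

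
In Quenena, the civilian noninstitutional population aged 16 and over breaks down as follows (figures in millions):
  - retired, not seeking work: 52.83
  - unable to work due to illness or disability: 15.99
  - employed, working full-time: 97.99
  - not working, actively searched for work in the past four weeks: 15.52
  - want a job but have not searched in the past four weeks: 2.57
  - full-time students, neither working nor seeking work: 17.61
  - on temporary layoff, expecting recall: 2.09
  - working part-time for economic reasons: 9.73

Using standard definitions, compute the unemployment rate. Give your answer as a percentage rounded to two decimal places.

Unemployment rate ≈ 14.05%.

Employed = 97.99 + 9.73 = 107.72 million (anyone who worked, including part-time for economic reasons, counts as employed).
Unemployed = 15.52 + 2.09 = 17.61 million (jobless and actively searching, or on temporary layoff).
Labor force = 107.72 + 17.61 = 125.33 million.
Unemployment rate = 17.61 / 125.33 = 14.05%.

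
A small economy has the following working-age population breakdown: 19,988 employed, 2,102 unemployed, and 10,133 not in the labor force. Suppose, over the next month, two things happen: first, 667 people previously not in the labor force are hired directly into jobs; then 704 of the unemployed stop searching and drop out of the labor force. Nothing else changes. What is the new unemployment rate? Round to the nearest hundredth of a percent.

Initially, labor force = 19,988 + 2,102 = 22,090, so u = 2,102/22,090 = 9.52%.
After the first change, employed and labor force both rise by 667; unemployed unchanged → E = 20,655, U = 2,102, labor force = 22,757.
After the second change, unemployed and labor force both fall by 704 → E = 20,655, U = 1,398, labor force = 22,053.
New unemployment rate = 1,398 / 22,053 = 6.34%.

New unemployment rate ≈ 6.34%.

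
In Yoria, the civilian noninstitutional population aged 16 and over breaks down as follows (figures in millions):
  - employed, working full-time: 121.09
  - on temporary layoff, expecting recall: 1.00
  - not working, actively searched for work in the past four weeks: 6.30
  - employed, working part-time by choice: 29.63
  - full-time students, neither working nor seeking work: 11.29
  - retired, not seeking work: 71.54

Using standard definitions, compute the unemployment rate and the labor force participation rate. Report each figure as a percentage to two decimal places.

Employed = 121.09 + 29.63 = 150.72 million.
Unemployed = 1.00 + 6.30 = 7.30 million (jobless and actively searching, or on temporary layoff).
Labor force = 150.72 + 7.30 = 158.02 million.
Not in labor force = 11.29 + 71.54 = 82.83 million (those not working and not actively searching are outside the labor force).
Civilian working-age population = 158.02 + 82.83 = 240.85 million.
Unemployment rate = 7.30 / 158.02 = 4.62%.
Labor force participation rate = 158.02 / 240.85 = 65.61%.

Unemployment rate ≈ 4.62%; labor force participation rate ≈ 65.61%.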